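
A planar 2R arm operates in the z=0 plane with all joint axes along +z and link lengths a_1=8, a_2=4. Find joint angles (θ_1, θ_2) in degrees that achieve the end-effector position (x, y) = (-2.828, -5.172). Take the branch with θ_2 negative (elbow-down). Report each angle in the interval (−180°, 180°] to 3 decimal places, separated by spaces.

cos θ_2 = (34.7472−8²−4²)/(2·8·4) = -0.7071; θ_2 = -134.9975° (elbow-down)
β = atan2(-5.1720,-2.8280) = -118.6694°; ψ = atan2(-2.8286,5.1717) = -28.6755°
θ_1 = β − ψ = -89.9939°

-89.994 -134.997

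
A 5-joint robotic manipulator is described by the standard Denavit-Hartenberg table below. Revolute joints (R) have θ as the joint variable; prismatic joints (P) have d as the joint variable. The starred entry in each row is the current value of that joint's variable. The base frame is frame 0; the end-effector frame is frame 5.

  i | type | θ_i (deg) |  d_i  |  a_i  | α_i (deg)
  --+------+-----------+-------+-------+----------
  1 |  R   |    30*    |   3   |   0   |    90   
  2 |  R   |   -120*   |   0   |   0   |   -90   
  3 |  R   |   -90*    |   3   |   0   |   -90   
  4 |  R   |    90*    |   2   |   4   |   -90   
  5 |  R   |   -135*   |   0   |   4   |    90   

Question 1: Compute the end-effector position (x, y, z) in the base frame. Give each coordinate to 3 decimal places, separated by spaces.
-0.719 -0.415 -2.096

after link 1: o_1 = (0.0000, 0.0000, 3.0000)
after link 2: o_2 = (0.0000, 0.0000, 3.0000)
after link 3: o_3 = (2.2500, 1.2990, 1.5000)
after link 4: o_4 = (-1.6160, -0.9330, 1.7679)
after link 5: o_5 = (-0.7194, -0.4154, -2.0958)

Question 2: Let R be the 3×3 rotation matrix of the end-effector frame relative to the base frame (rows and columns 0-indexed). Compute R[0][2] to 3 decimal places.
End-effector z-axis (col 2 of R) = (0.8365,0.4830,0.2588)
R[0][2] = 0.8365

0.837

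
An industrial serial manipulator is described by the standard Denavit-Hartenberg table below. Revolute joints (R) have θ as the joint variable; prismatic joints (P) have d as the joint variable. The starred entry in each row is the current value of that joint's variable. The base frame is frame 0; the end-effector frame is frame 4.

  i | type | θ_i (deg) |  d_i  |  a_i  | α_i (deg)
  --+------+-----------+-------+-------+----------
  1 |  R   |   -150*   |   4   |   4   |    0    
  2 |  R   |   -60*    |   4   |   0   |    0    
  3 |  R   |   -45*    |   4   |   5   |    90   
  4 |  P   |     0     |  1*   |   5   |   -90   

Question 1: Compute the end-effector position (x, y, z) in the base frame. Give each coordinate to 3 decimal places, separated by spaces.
after link 1: o_1 = (-3.4641, -2.0000, 4.0000)
after link 2: o_2 = (-3.4641, -2.0000, 8.0000)
after link 3: o_3 = (-4.7582, 2.8296, 12.0000)
after link 4: o_4 = (-5.0864, 7.9181, 12.0000)

-5.086 7.918 12.000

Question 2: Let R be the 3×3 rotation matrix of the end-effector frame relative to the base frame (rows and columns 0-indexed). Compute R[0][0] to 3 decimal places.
-0.259

End-effector x-axis (col 0 of R) = (-0.2588,0.9659,0.0000)
R[0][0] = -0.2588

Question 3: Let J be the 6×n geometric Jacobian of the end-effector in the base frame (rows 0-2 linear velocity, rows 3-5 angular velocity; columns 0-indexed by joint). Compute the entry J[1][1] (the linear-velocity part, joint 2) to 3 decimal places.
axis z_1 = (0.0000,0.0000,1.0000); lever o_n−o_1 = (-1.6223,9.9181,8.0000)
cross product → J_v[:, 1] = (-9.9181,-1.6223,0.0000)
J_ω[:, 1] = z_1
entry J[1][1] = -1.6223

-1.622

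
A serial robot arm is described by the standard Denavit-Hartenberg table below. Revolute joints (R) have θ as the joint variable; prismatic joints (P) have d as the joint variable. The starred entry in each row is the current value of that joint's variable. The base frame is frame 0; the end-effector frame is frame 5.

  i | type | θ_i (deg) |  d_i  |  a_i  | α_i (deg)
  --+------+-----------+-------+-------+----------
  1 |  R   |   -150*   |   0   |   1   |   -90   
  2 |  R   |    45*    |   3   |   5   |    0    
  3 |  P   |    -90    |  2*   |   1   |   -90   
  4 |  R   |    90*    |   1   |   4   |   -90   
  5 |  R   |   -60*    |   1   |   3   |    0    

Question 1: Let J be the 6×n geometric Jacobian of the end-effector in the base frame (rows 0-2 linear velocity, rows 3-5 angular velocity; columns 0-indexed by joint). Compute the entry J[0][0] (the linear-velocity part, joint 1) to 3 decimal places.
3.107

axis z_0 = ẑ; lever o_n−o_0 = (-6.3813,-3.1069,-6.0798)
cross product → J_v[:, 0] = (3.1069,-6.3813,0.0000)
J_ω[:, 0] = z_0
entry J[0][0] = 3.1069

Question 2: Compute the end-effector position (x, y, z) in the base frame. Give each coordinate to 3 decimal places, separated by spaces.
after link 1: o_1 = (-0.8660, -0.5000, 0.0000)
after link 2: o_2 = (-2.4279, -4.8658, -3.5355)
after link 3: o_3 = (-2.0403, -6.9514, -2.8284)
after link 4: o_4 = (-4.6526, -3.8409, -3.5355)
after link 5: o_5 = (-6.3813, -3.1069, -6.0798)

-6.381 -3.107 -6.080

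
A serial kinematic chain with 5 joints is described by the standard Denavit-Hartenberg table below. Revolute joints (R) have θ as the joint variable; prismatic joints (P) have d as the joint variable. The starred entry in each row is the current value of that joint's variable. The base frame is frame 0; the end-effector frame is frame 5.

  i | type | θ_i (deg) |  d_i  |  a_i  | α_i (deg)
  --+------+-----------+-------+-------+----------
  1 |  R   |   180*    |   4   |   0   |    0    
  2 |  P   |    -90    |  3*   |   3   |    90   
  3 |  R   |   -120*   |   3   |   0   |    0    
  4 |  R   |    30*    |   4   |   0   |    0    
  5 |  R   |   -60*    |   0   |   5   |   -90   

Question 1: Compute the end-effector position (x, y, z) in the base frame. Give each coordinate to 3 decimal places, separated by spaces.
after link 1: o_1 = (0.0000, 0.0000, 4.0000)
after link 2: o_2 = (0.0000, 3.0000, 7.0000)
after link 3: o_3 = (3.0000, 3.0000, 7.0000)
after link 4: o_4 = (7.0000, 3.0000, 7.0000)
after link 5: o_5 = (7.0000, -1.3301, 4.5000)

7.000 -1.330 4.500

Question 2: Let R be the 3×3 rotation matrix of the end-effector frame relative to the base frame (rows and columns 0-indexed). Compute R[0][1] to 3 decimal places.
End-effector y-axis (col 1 of R) = (-1.0000,0.0000,-0.0000)
R[0][1] = -1.0000

-1.000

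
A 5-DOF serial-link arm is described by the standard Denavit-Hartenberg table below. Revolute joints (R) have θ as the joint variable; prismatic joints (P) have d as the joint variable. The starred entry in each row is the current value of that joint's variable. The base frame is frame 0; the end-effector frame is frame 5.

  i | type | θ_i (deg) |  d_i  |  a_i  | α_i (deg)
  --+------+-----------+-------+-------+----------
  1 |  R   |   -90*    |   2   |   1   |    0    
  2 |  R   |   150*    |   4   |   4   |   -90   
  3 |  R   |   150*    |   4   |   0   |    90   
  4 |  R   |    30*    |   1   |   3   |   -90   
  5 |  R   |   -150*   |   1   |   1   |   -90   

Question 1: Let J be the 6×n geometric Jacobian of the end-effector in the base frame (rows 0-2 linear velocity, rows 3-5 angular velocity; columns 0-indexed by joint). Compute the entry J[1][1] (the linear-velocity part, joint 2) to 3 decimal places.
axis z_1 = (0.0000,0.0000,1.0000); lever o_n−o_1 = (-3.3469,6.0691,2.0269)
cross product → J_v[:, 1] = (-6.0691,-3.3469,0.0000)
J_ω[:, 1] = z_1
entry J[1][1] = -3.3469

-3.347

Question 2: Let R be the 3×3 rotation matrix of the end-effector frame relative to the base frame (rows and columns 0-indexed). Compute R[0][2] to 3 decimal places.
-0.188

End-effector z-axis (col 2 of R) = (-0.1875,0.1752,-0.9665)
R[0][2] = -0.1875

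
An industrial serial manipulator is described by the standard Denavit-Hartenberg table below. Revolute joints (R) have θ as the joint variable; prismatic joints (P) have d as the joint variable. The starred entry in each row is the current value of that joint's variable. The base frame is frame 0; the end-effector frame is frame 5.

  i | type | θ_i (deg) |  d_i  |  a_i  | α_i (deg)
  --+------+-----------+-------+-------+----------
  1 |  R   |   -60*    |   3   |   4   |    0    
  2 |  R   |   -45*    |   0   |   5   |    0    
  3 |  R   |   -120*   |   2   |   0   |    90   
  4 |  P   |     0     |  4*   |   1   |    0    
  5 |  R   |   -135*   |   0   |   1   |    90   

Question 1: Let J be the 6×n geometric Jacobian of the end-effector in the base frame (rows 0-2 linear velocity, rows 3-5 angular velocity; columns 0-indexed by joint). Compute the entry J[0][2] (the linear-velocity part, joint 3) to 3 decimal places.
-3.036

axis z_2 = (0.0000,0.0000,1.0000); lever o_n−o_2 = (2.6213,3.0355,1.2929)
cross product → J_v[:, 2] = (-3.0355,2.6213,0.0000)
J_ω[:, 2] = z_2
entry J[0][2] = -3.0355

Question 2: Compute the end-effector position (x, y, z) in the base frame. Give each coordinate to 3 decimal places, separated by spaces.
3.327 -5.258 4.293

after link 1: o_1 = (2.0000, -3.4641, 3.0000)
after link 2: o_2 = (0.7059, -8.2937, 3.0000)
after link 3: o_3 = (0.7059, -8.2937, 5.0000)
after link 4: o_4 = (2.8272, -4.7582, 5.0000)
after link 5: o_5 = (3.3272, -5.2582, 4.2929)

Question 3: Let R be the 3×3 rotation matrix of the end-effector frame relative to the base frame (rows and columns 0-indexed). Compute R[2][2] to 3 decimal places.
End-effector z-axis (col 2 of R) = (0.5000,-0.5000,0.7071)
R[2][2] = 0.7071

0.707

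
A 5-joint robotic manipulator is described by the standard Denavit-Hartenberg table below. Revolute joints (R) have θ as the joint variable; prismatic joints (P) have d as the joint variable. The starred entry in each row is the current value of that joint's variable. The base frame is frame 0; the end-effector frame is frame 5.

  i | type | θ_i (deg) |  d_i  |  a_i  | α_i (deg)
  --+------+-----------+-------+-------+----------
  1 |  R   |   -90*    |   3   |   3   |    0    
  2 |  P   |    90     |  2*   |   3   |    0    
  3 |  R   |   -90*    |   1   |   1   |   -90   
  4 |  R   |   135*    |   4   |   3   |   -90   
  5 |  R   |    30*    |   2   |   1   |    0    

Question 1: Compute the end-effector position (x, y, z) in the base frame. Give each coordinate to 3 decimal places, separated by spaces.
after link 1: o_1 = (0.0000, -3.0000, 3.0000)
after link 2: o_2 = (3.0000, -3.0000, 5.0000)
after link 3: o_3 = (3.0000, -4.0000, 6.0000)
after link 4: o_4 = (7.0000, -1.8787, 3.8787)
after link 5: o_5 = (6.5000, 0.1479, 4.6805)

6.500 0.148 4.681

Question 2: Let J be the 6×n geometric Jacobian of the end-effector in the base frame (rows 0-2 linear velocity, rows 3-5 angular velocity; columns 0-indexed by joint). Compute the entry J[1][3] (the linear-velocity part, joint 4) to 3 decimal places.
axis z_3 = (1.0000,0.0000,0.0000); lever o_n−o_3 = (3.5000,4.1479,-1.3195)
cross product → J_v[:, 3] = (-0.0000,1.3195,4.1479)
J_ω[:, 3] = z_3
entry J[1][3] = 1.3195

1.319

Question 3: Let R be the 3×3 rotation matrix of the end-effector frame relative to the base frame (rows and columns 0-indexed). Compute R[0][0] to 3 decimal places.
-0.500

End-effector x-axis (col 0 of R) = (-0.5000,0.6124,-0.6124)
R[0][0] = -0.5000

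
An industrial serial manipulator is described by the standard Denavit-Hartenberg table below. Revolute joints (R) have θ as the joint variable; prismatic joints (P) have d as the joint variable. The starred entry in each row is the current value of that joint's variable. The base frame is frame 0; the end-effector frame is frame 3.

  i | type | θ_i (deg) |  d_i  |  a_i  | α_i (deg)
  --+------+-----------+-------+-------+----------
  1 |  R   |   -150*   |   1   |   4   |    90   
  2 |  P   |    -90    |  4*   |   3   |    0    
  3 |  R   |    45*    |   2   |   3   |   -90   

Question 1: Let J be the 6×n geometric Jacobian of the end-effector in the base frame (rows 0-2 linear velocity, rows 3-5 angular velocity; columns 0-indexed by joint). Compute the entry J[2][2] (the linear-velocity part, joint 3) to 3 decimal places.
2.121

axis z_2 = (-0.5000,0.8660,0.0000); lever o_n−o_2 = (-2.8371,0.6714,-2.1213)
cross product → J_v[:, 2] = (-1.8371,-1.0607,2.1213)
J_ω[:, 2] = z_2
entry J[2][2] = 2.1213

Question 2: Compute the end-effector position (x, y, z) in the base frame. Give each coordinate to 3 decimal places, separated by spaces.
after link 1: o_1 = (-3.4641, -2.0000, 1.0000)
after link 2: o_2 = (-5.4641, 1.4641, -2.0000)
after link 3: o_3 = (-8.3012, 2.1355, -4.1213)

-8.301 2.135 -4.121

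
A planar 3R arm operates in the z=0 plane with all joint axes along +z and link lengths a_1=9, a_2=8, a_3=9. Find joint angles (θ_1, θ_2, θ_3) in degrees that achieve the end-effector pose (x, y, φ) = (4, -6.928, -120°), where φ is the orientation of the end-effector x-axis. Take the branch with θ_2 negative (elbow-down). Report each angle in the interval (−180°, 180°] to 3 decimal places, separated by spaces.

60.001 -120.000 -60.001

wrist centre = target − a_3·(cos φ, sin φ) = (8.5000, 0.8662)
cos θ_2 = (73.0004−9²−8²)/(2·9·8) = -0.5000; θ_2 = -119.9998° (elbow-down)
β = atan2(0.8662,8.5000) = 5.8189°; ψ = atan2(-6.9282,5.0000) = -54.1824°
θ_1 = β − ψ = 60.0013°
θ_3 = φ − θ_1 − θ_2 = -60.0015° (wrapped to (-180°,180°])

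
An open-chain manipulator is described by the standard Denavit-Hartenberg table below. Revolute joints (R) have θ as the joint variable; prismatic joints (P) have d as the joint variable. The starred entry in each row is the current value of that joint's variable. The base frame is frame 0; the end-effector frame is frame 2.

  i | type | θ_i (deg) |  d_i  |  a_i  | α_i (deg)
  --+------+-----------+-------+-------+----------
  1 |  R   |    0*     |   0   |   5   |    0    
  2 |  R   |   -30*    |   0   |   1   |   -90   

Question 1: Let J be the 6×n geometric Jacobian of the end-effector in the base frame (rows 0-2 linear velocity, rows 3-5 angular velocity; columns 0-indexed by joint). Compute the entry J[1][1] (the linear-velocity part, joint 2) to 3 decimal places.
axis z_1 = (0.0000,0.0000,1.0000); lever o_n−o_1 = (0.8660,-0.5000,0.0000)
cross product → J_v[:, 1] = (0.5000,0.8660,-0.0000)
J_ω[:, 1] = z_1
entry J[1][1] = 0.8660

0.866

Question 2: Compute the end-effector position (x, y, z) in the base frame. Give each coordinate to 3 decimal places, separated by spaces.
5.866 -0.500 0.000

after link 1: o_1 = (5.0000, 0.0000, 0.0000)
after link 2: o_2 = (5.8660, -0.5000, 0.0000)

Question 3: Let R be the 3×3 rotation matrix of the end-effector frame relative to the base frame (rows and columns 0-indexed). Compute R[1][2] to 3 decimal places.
0.866

End-effector z-axis (col 2 of R) = (0.5000,0.8660,0.0000)
R[1][2] = 0.8660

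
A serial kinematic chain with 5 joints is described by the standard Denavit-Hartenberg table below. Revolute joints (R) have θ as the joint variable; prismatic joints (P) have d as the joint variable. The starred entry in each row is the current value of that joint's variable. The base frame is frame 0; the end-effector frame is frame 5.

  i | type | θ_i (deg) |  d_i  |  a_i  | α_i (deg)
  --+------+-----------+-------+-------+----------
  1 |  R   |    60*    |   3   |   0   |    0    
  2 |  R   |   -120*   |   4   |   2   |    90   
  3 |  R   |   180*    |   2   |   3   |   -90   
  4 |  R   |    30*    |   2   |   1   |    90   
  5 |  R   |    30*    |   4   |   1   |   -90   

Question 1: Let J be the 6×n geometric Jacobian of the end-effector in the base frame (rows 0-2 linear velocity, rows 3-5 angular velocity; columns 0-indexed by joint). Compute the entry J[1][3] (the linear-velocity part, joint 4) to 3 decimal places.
4.000

axis z_3 = (-0.0000,0.0000,-1.0000); lever o_n−o_3 = (-4.0000,1.8660,-2.5000)
cross product → J_v[:, 3] = (1.8660,4.0000,-0.0000)
J_ω[:, 3] = z_3
entry J[1][3] = 4.0000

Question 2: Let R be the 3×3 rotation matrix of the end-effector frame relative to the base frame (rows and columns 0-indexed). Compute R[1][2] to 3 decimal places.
-0.500

End-effector z-axis (col 2 of R) = (-0.0000,-0.5000,-0.8660)
R[1][2] = -0.5000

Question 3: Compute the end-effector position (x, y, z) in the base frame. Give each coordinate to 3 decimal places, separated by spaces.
-6.232 1.732 4.500

after link 1: o_1 = (0.0000, 0.0000, 3.0000)
after link 2: o_2 = (1.0000, -1.7321, 7.0000)
after link 3: o_3 = (-2.2321, -0.1340, 7.0000)
after link 4: o_4 = (-2.2321, 0.8660, 5.0000)
after link 5: o_5 = (-6.2321, 1.7321, 4.5000)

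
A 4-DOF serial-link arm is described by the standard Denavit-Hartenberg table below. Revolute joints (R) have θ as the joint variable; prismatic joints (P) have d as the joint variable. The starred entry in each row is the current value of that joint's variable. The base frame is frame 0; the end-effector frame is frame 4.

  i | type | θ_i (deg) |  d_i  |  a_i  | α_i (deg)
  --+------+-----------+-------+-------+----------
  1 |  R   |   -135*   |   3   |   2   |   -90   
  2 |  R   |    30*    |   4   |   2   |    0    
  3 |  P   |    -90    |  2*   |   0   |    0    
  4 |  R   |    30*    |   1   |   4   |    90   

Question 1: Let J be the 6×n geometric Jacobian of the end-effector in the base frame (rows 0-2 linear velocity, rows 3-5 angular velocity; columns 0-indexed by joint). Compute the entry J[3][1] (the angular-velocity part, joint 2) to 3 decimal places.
axis z_1 = (0.7071,-0.7071,0.0000); lever o_n−o_1 = (1.2755,-8.6240,1.0000)
cross product → J_v[:, 1] = (-0.7071,-0.7071,-5.1962)
J_ω[:, 1] = z_1
entry J[3][1] = 0.7071

0.707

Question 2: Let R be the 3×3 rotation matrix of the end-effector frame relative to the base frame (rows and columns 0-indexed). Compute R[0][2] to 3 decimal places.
End-effector z-axis (col 2 of R) = (0.3536,0.3536,0.8660)
R[0][2] = 0.3536

0.354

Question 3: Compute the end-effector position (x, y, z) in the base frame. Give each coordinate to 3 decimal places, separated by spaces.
after link 1: o_1 = (-1.4142, -1.4142, 3.0000)
after link 2: o_2 = (0.1895, -5.4674, 2.0000)
after link 3: o_3 = (1.6037, -6.8816, 2.0000)
after link 4: o_4 = (-0.1387, -10.0382, 4.0000)

-0.139 -10.038 4.000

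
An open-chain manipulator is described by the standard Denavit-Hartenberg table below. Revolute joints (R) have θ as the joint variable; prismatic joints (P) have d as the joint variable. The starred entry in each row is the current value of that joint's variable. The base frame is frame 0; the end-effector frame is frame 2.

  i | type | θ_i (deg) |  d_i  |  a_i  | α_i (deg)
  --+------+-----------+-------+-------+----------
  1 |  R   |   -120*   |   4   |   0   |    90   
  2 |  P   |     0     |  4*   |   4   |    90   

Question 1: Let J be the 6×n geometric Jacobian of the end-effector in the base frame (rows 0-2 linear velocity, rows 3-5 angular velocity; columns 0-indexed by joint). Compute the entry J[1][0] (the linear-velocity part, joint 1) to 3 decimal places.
-5.464

axis z_0 = ẑ; lever o_n−o_0 = (-5.4641,-1.4641,4.0000)
cross product → J_v[:, 0] = (1.4641,-5.4641,0.0000)
J_ω[:, 0] = z_0
entry J[1][0] = -5.4641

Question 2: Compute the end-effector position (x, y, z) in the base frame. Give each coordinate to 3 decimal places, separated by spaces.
after link 1: o_1 = (0.0000, 0.0000, 4.0000)
after link 2: o_2 = (-5.4641, -1.4641, 4.0000)

-5.464 -1.464 4.000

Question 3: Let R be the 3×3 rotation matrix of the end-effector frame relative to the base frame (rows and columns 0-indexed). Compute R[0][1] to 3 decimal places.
-0.866

End-effector y-axis (col 1 of R) = (-0.8660,0.5000,0.0000)
R[0][1] = -0.8660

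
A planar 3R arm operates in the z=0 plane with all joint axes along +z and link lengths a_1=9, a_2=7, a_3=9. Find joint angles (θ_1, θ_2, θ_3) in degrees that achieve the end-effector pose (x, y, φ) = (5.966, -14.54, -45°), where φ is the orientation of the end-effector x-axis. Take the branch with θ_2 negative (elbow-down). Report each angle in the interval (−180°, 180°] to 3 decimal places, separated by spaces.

-45.004 -119.997 120.001

wrist centre = target − a_3·(cos φ, sin φ) = (-0.3980, -8.1760)
cos θ_2 = (67.0060−9²−7²)/(2·9·7) = -0.5000; θ_2 = -119.9969° (elbow-down)
β = atan2(-8.1760,-0.3980) = -92.7866°; ψ = atan2(-6.0624,5.5003) = -47.7828°
θ_1 = β − ψ = -45.0038°
θ_3 = φ − θ_1 − θ_2 = 120.0006° (wrapped to (-180°,180°])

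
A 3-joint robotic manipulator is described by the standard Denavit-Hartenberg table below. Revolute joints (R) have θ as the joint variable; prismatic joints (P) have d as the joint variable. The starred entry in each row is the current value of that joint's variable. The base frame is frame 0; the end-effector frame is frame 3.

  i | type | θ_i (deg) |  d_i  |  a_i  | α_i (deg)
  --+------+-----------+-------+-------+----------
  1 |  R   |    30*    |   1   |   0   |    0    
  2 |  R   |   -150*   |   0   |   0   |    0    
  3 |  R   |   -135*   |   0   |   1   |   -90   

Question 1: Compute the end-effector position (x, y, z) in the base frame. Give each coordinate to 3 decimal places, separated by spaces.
-0.259 0.966 1.000

after link 1: o_1 = (0.0000, 0.0000, 1.0000)
after link 2: o_2 = (0.0000, 0.0000, 1.0000)
after link 3: o_3 = (-0.2588, 0.9659, 1.0000)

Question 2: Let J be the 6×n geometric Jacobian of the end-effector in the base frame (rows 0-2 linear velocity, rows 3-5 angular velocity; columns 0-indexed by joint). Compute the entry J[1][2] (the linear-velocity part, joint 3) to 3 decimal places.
-0.259

axis z_2 = (0.0000,0.0000,1.0000); lever o_n−o_2 = (-0.2588,0.9659,0.0000)
cross product → J_v[:, 2] = (-0.9659,-0.2588,0.0000)
J_ω[:, 2] = z_2
entry J[1][2] = -0.2588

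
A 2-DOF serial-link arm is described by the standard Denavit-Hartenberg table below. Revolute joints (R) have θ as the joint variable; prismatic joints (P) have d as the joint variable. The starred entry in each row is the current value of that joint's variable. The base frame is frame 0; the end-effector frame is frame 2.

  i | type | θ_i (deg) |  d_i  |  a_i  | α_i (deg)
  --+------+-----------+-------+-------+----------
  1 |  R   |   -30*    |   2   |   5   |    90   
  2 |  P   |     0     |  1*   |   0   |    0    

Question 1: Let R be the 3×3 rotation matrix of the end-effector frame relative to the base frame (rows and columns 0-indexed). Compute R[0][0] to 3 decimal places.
End-effector x-axis (col 0 of R) = (0.8660,-0.5000,0.0000)
R[0][0] = 0.8660

0.866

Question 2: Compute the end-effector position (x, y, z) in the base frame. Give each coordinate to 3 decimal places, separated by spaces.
after link 1: o_1 = (4.3301, -2.5000, 2.0000)
after link 2: o_2 = (3.8301, -3.3660, 2.0000)

3.830 -3.366 2.000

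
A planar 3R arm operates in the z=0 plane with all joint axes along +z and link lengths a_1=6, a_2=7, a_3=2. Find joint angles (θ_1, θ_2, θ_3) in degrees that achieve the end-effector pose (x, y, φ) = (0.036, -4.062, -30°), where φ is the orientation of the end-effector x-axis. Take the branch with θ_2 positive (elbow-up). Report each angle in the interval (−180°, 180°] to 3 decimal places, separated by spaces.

wrist centre = target − a_3·(cos φ, sin φ) = (-1.6961, -3.0620)
cos θ_2 = (12.2524−6²−7²)/(2·6·7) = -0.8660; θ_2 = 150.0020° (elbow-up)
β = atan2(-3.0620,-1.6961) = -118.9822°; ψ = atan2(3.4998,-0.0623) = 91.0198°
θ_1 = β − ψ = -210.0020°
θ_3 = φ − θ_1 − θ_2 = 30.0000° (wrapped to (-180°,180°])

149.998 150.002 30.000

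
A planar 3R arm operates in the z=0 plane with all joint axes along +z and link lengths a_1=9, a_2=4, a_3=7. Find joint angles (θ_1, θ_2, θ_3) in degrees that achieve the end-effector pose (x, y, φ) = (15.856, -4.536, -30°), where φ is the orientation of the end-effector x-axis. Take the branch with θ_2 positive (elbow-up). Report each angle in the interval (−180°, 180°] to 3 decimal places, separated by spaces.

-30.002 90.006 -90.004

wrist centre = target − a_3·(cos φ, sin φ) = (9.7938, -1.0360)
cos θ_2 = (96.9922−9²−4²)/(2·9·4) = -0.0001; θ_2 = 90.0062° (elbow-up)
β = atan2(-1.0360,9.7938) = -6.0383°; ψ = atan2(4.0000,8.9996) = 23.9635°
θ_1 = β − ψ = -30.0019°
θ_3 = φ − θ_1 − θ_2 = -90.0043° (wrapped to (-180°,180°])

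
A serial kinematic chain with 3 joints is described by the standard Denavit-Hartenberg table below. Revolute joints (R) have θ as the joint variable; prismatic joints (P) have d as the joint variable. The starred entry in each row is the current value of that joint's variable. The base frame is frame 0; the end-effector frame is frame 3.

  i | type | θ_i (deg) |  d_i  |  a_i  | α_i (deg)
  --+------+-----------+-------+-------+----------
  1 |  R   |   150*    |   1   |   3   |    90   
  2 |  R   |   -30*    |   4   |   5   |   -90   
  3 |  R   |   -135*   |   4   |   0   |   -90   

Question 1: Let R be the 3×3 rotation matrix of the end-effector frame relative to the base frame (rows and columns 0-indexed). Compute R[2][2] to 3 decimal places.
End-effector z-axis (col 2 of R) = (-0.1768,0.9186,-0.3536)
R[2][2] = -0.3536

-0.354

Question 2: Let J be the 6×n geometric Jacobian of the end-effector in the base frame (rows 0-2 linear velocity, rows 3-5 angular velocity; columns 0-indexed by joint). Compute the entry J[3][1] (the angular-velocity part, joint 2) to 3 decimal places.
axis z_1 = (0.5000,0.8660,0.0000); lever o_n−o_1 = (-3.4821,6.6292,0.9641)
cross product → J_v[:, 1] = (0.8349,-0.4821,6.3301)
J_ω[:, 1] = z_1
entry J[3][1] = 0.5000

0.500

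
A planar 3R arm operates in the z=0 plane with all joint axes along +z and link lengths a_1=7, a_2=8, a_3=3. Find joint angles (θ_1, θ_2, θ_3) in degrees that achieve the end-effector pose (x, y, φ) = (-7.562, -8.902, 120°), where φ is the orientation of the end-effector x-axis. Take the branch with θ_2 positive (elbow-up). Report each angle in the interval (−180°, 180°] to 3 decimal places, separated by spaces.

-149.999 60.000 -150.001

wrist centre = target − a_3·(cos φ, sin φ) = (-6.0620, -11.5001)
cos θ_2 = (168.9996−7²−8²)/(2·7·8) = 0.5000; θ_2 = 60.0002° (elbow-up)
β = atan2(-11.5001,-6.0620) = -117.7949°; ψ = atan2(6.9282,11.0000) = 32.2044°
θ_1 = β − ψ = -149.9993°
θ_3 = φ − θ_1 − θ_2 = -150.0010° (wrapped to (-180°,180°])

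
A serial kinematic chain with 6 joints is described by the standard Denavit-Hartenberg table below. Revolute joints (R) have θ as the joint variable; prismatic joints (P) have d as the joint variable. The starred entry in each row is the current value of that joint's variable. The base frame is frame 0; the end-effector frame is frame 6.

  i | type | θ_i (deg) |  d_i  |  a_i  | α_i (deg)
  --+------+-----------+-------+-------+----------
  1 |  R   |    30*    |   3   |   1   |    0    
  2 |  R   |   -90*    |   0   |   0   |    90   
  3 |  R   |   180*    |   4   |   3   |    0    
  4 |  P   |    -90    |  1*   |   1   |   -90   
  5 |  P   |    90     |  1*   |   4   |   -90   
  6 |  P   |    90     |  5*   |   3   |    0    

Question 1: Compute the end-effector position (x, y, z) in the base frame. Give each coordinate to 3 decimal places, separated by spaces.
after link 1: o_1 = (0.8660, 0.5000, 3.0000)
after link 2: o_2 = (0.8660, 0.5000, 3.0000)
after link 3: o_3 = (-4.0981, 1.0981, 3.0000)
after link 4: o_4 = (-4.9641, 0.5981, 4.0000)
after link 5: o_5 = (-2.0000, 3.4641, 4.0000)
after link 6: o_6 = (-0.5000, 0.8660, -1.0000)

-0.500 0.866 -1.000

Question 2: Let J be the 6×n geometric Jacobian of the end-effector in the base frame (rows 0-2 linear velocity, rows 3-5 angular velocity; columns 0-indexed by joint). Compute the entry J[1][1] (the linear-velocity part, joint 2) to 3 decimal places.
-1.366

axis z_1 = (0.0000,0.0000,1.0000); lever o_n−o_1 = (-1.3660,0.3660,-4.0000)
cross product → J_v[:, 1] = (-0.3660,-1.3660,0.0000)
J_ω[:, 1] = z_1
entry J[1][1] = -1.3660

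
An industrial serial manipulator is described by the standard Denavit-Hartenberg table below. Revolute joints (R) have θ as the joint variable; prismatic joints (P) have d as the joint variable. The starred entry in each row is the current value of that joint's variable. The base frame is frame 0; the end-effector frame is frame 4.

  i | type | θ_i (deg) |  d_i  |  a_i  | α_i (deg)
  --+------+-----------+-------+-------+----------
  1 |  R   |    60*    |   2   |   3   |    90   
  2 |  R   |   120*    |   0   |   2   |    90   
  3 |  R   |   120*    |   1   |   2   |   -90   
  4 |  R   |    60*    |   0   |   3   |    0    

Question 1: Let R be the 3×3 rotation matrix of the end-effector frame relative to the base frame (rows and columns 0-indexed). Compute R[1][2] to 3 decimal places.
End-effector z-axis (col 2 of R) = (-0.2165,0.6250,-0.7500)
R[1][2] = 0.6250

0.625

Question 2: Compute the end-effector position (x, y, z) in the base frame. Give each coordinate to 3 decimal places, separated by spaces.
after link 1: o_1 = (1.5000, 2.5981, 2.0000)
after link 2: o_2 = (1.0000, 1.7321, 3.7321)
after link 3: o_3 = (3.1830, 2.0490, 3.3660)
after link 4: o_4 = (3.3705, -0.2243, 1.4175)

3.371 -0.224 1.417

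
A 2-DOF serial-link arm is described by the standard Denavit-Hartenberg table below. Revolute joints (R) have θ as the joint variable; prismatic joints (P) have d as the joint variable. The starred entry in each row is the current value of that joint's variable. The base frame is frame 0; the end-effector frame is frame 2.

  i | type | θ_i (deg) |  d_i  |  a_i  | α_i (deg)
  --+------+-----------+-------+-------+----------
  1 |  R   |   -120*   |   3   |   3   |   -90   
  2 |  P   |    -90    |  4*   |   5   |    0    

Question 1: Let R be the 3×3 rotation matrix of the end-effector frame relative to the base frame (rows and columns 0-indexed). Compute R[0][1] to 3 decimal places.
-0.500

End-effector y-axis (col 1 of R) = (-0.5000,-0.8660,-0.0000)
R[0][1] = -0.5000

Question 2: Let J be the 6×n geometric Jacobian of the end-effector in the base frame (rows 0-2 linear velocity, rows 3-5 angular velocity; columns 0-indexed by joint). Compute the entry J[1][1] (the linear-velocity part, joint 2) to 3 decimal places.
-0.500

prismatic axis z_1 = (0.8660,-0.5000,0.0000)
J_v[:, 1] = z_1; J_ω[:, 1] = (0,0,0)
entry J[1][1] = -0.5000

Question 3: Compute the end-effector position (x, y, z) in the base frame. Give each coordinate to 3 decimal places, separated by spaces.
after link 1: o_1 = (-1.5000, -2.5981, 3.0000)
after link 2: o_2 = (1.9641, -4.5981, 8.0000)

1.964 -4.598 8.000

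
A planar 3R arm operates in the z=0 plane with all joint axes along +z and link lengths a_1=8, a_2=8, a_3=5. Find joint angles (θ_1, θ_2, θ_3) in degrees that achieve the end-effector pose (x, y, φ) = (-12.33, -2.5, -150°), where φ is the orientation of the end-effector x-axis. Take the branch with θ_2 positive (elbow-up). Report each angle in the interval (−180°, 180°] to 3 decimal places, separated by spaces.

wrist centre = target − a_3·(cos φ, sin φ) = (-7.9999, -0.0000)
cos θ_2 = (63.9980−8²−8²)/(2·8·8) = -0.5000; θ_2 = 120.0011° (elbow-up)
β = atan2(-0.0000,-7.9999) = -180.0000°; ψ = atan2(6.9281,3.9999) = 60.0005°
θ_1 = β − ψ = -240.0005°
θ_3 = φ − θ_1 − θ_2 = -30.0005° (wrapped to (-180°,180°])

119.999 120.001 -30.001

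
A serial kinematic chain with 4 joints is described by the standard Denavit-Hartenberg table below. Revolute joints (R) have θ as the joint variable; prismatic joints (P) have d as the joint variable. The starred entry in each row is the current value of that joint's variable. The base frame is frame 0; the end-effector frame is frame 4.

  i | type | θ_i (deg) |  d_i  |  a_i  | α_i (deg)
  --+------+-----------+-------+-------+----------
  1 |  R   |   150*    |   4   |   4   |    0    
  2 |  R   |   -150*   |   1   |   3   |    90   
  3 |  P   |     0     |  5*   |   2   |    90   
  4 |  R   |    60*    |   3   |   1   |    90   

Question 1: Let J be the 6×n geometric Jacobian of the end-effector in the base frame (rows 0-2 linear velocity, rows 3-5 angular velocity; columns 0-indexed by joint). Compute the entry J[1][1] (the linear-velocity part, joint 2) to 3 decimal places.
axis z_1 = (0.0000,0.0000,1.0000); lever o_n−o_1 = (5.5000,-5.8660,-2.0000)
cross product → J_v[:, 1] = (5.8660,5.5000,-0.0000)
J_ω[:, 1] = z_1
entry J[1][1] = 5.5000

5.500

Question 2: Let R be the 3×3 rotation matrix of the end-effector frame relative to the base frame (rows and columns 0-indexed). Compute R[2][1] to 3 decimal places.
-1.000

End-effector y-axis (col 1 of R) = (-0.0000,-0.0000,-1.0000)
R[2][1] = -1.0000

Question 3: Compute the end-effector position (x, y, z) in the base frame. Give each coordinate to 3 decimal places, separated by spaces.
after link 1: o_1 = (-3.4641, 2.0000, 4.0000)
after link 2: o_2 = (-0.4641, 2.0000, 5.0000)
after link 3: o_3 = (1.5359, -3.0000, 5.0000)
after link 4: o_4 = (2.0359, -3.8660, 2.0000)

2.036 -3.866 2.000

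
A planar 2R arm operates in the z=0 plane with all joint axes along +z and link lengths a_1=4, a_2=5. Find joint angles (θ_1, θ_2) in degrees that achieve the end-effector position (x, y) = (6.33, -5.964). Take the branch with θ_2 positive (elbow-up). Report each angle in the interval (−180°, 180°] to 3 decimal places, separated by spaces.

cos θ_2 = (75.6382−4²−5²)/(2·4·5) = 0.8660; θ_2 = 30.0081° (elbow-up)
β = atan2(-5.9640,6.3300) = -43.2948°; ψ = atan2(2.5006,8.3298) = 16.7098°
θ_1 = β − ψ = -60.0046°

-60.005 30.008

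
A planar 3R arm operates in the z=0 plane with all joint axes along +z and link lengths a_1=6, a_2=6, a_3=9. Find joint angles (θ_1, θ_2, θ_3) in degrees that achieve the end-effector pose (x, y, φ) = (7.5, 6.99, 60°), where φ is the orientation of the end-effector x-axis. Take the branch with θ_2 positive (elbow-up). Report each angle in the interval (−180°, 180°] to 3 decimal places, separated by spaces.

-90.006 149.999 0.007

wrist centre = target − a_3·(cos φ, sin φ) = (3.0000, -0.8042)
cos θ_2 = (9.6468−6²−6²)/(2·6·6) = -0.8660; θ_2 = 149.9990° (elbow-up)
β = atan2(-0.8042,3.0000) = -15.0068°; ψ = atan2(3.0001,0.8039) = 74.9995°
θ_1 = β − ψ = -90.0063°
θ_3 = φ − θ_1 − θ_2 = 0.0073° (wrapped to (-180°,180°])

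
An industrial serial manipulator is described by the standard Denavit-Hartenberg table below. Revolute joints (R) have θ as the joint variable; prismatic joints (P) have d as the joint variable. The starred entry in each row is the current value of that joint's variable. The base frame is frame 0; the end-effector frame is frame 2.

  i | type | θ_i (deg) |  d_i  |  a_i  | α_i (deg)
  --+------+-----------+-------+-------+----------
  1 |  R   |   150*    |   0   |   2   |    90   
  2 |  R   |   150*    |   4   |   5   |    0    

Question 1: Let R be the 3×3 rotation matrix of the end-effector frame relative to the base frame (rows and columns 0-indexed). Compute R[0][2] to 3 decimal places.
End-effector z-axis (col 2 of R) = (0.5000,0.8660,0.0000)
R[0][2] = 0.5000

0.500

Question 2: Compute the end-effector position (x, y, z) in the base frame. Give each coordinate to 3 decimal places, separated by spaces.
after link 1: o_1 = (-1.7321, 1.0000, 0.0000)
after link 2: o_2 = (4.0179, 2.2990, 2.5000)

4.018 2.299 2.500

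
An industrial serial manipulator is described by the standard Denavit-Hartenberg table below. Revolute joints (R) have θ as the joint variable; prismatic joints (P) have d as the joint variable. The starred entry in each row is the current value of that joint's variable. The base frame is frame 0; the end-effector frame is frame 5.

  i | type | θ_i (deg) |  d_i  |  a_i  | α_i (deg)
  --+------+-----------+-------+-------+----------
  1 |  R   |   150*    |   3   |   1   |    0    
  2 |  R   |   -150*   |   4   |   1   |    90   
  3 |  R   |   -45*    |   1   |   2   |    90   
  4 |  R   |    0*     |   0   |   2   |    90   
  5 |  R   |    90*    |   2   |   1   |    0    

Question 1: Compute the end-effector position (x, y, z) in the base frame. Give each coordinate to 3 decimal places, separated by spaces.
2.255 1.500 3.464

after link 1: o_1 = (-0.8660, 0.5000, 3.0000)
after link 2: o_2 = (0.1340, 0.5000, 7.0000)
after link 3: o_3 = (1.5482, -0.5000, 5.5858)
after link 4: o_4 = (2.9624, -0.5000, 4.1716)
after link 5: o_5 = (2.2553, 1.5000, 3.4645)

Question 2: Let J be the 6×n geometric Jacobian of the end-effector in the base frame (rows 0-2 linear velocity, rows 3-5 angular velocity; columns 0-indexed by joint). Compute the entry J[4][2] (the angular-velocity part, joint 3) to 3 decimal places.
-1.000

axis z_2 = (0.0000,-1.0000,0.0000); lever o_n−o_2 = (2.1213,1.0000,-3.5355)
cross product → J_v[:, 2] = (3.5355,0.0000,2.1213)
J_ω[:, 2] = z_2
entry J[4][2] = -1.0000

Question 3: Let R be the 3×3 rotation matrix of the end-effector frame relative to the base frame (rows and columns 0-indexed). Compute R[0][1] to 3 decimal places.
-0.707

End-effector y-axis (col 1 of R) = (-0.7071,0.0000,0.7071)
R[0][1] = -0.7071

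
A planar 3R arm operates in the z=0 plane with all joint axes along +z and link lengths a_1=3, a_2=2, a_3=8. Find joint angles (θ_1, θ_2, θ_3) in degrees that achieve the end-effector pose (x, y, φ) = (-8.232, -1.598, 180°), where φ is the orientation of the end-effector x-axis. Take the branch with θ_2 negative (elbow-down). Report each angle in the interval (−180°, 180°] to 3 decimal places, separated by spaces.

-60.000 -150.003 30.002

wrist centre = target − a_3·(cos φ, sin φ) = (-0.2320, -1.5980)
cos θ_2 = (2.6074−3²−2²)/(2·3·2) = -0.8660; θ_2 = -150.0026° (elbow-down)
β = atan2(-1.5980,-0.2320) = -98.2606°; ψ = atan2(-0.9999,1.2679) = -38.2608°
θ_1 = β − ψ = -59.9998°
θ_3 = φ − θ_1 − θ_2 = 30.0023° (wrapped to (-180°,180°])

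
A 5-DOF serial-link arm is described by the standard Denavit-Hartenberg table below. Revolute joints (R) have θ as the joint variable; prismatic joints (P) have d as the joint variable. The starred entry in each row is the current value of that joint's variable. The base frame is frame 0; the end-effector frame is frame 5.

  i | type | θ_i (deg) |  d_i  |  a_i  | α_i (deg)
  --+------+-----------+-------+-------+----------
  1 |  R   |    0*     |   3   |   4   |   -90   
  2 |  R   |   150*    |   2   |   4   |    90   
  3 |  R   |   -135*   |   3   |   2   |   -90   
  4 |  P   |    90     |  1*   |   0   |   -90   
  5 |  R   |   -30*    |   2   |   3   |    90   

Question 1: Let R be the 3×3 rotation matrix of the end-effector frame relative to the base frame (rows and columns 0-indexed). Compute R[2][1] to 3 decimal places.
End-effector y-axis (col 1 of R) = (-0.6124,0.7071,-0.3536)
R[2][1] = -0.3536

-0.354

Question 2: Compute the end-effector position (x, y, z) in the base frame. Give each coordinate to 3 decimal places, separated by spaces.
after link 1: o_1 = (4.0000, 0.0000, 3.0000)
after link 2: o_2 = (0.5359, 2.0000, 1.0000)
after link 3: o_3 = (3.2606, 0.5858, -0.8910)
after link 4: o_4 = (2.6483, -0.1213, -1.2445)
after link 5: o_5 = (-0.7941, 0.2322, -0.2320)

-0.794 0.232 -0.232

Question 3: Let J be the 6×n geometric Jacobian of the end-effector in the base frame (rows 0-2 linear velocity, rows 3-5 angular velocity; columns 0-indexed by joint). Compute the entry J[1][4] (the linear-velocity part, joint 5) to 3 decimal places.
1.837

axis z_4 = (-0.6124,0.7071,-0.3536); lever o_n−o_4 = (-3.4423,0.3536,1.0126)
cross product → J_v[:, 4] = (0.8410,1.8371,2.2176)
J_ω[:, 4] = z_4
entry J[1][4] = 1.8371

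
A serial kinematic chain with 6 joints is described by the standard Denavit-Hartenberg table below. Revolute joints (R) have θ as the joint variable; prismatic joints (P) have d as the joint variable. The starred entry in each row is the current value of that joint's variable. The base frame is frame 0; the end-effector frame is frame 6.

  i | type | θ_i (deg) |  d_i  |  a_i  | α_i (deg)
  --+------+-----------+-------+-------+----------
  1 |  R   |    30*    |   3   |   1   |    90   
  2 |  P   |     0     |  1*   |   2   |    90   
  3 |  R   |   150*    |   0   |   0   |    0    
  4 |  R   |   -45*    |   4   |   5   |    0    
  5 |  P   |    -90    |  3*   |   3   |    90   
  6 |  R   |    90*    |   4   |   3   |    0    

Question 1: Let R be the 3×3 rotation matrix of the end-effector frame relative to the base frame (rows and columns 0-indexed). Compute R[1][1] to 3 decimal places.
End-effector y-axis (col 1 of R) = (-0.9659,-0.2588,-0.0000)
R[1][1] = -0.2588

-0.259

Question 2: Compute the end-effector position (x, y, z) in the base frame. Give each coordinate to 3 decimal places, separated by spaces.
6.255 0.445 -7.000

after link 1: o_1 = (0.8660, 0.5000, 3.0000)
after link 2: o_2 = (3.0981, 0.6340, 3.0000)
after link 3: o_3 = (3.0981, 0.6340, 3.0000)
after link 4: o_4 = (4.3922, -4.1957, -1.0000)
after link 5: o_5 = (7.2899, -3.4192, -4.0000)
after link 6: o_6 = (6.2547, 0.4445, -7.0000)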